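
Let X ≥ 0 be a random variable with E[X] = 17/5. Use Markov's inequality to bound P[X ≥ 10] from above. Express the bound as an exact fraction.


μ = E[X] = 17/5, a = 10.
Markov: P[X ≥ 10] ≤ μ/a = (17/5)/10 = 17/50.
Numerically: ≈ 0.3400.
(Since a = 10 > μ = 3.4000, the bound 17/50 is < 1 and informative.)

P[X ≥ 10] ≤ 17/50 ≈ 0.3400.


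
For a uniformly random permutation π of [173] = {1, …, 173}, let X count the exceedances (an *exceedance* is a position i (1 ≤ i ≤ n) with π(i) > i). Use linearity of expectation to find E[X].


Write X = Σ_{i=1}^{173} X_i, where X_i = 1_{π(i) > i}.
For each fixed i, π(i) is uniform over {1, …, 173} (marginal of a uniform permutation), so P[π(i) > i] = (n − i)/n. Summing: Σ_{i=1}^{173} (n − i)/n = (0 + 1 + … + 172)/173 = 173(173 − 1)/(2·173) = (173 − 1)/2.
Hence E[X] = Σ_{i=1}^{173} (173 − i)/173 = 86 ≈ 86.000.

E[X] = 86 = 86.000.


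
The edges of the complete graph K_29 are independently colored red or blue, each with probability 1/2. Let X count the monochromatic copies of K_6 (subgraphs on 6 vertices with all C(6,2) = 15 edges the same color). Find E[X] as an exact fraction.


Let X = Σ_S X_S over the C(29, 6) = 475020 subsets S of size 6, where X_S = 1 if the K_6 on S is monochromatic.
For a fixed S, the K_6 on S has C(6, 2) = 15 edges. P[all 15 edges red] = (1/2)^15, and likewise for blue, so P[monochromatic] = 2·(1/2)^15 = 2^{1 − 15} = 1/16384.
Summing: E[X] = C(29, 6) · 2^{1 − 15} = 475020 · 1/16384 = 118755/4096.
Numerically: E[X] ≈ 28.993.

E[X] = C(29,6)·2^(1−C(6,2)) = 118755/4096 ≈ 28.993.


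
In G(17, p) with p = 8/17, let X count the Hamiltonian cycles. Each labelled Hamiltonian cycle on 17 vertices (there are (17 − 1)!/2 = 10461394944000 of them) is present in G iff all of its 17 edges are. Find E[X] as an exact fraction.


K_17 has (17 − 1)!/2 = 10461394944000 labelled Hamiltonian cycles.
For each such Hamiltonian cycle H, let X_H = 1 if all 17 edges of H are present in G. Then P[X_H = 1] = p^{17} = (8/17)^{17} = 2251799813685248/827240261886336764177.
Summing the indicators: E[X] = Σ_H E[X_H] = 10461394944000 · p^{17} = 10461394944000 · 2251799813685248/827240261886336764177 = 23556967185786995434586112000/827240261886336764177.
Numerically: E[X] ≈ 2.84766e+07.

E[X] = 10461394944000 · (8/17)^{17} = 23556967185786995434586112000/827240261886336764177 ≈ 2.84766e+07.


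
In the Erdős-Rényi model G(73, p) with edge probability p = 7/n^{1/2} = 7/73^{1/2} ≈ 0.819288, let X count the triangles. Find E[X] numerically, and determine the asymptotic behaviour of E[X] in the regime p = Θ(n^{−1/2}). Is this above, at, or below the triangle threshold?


Number of potential triangles: C(73, 3) = 62196.
Each occurs with probability p³ ≈ (0.819288)³ ≈ 5.49933061e-01.
By linearity: E[X] = C(73, 3)·p³ ≈ 62196 · 5.49933061e-01 ≈ 34203.636692.
Since α = 1/2 < 1, p = c/n^{1/2} ≫ 1/n is above the triangle threshold p ~ 1/n. Asymptotically E[X] ~ (c³/6)·n^{3(1−α)} = (7³/6)·n^{1.5} → ∞; triangles are abundant w.h.p.

E[X] ≈ 34203.636692; in regime p = Θ(1/n^{1/2}) E[X] diverges (above the triangle threshold p ~ 1/n).


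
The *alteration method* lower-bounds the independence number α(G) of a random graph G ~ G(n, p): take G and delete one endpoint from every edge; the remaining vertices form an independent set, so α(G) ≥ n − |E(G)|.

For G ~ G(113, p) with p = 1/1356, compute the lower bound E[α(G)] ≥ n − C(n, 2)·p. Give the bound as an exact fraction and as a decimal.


E[|E(G)|] = C(113, 2)·p = 6328 · (1/1356) = 14/3.
E[α(G)] ≥ n − E[|E(G)|] = 113 − 14/3 = 325/3.
Numerically: ≈ 108.333333.
(This is only a lower bound; the true E[α(G)] may be larger.)

E[α(G)] ≥ 325/3 ≈ 108.333333.


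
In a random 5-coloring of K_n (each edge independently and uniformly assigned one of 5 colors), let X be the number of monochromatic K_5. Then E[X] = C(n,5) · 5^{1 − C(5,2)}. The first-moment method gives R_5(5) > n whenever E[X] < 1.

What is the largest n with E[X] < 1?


We need C(n, 5) · 5^{1 − 10} < 1, i.e. C(n, 5) < 5^{10 − 1} = 1953125.
Check values of n near the boundary:
  n = 46: C(46, 5) = 1370754; 1370754 < 1953125? YES
  n = 47: C(47, 5) = 1533939; 1533939 < 1953125? YES
  n = 48: C(48, 5) = 1712304; 1712304 < 1953125? YES
  n = 49: C(49, 5) = 1906884; 1906884 < 1953125? YES
  n = 50: C(50, 5) = 2118760; 2118760 < 1953125? NO
  n = 51: C(51, 5) = 2349060; 2349060 < 1953125? NO
  n = 52: C(52, 5) = 2598960; 2598960 < 1953125? NO
The largest n with C(n, 5) < 1953125 is n = 49 (where E[X] = 1906884/1953125 ≈ 0.976325). Hence R_5(5) > 49, i.e. R_5(5) ≥ 50.

Largest n = 49; hence R_5(5) > 49.


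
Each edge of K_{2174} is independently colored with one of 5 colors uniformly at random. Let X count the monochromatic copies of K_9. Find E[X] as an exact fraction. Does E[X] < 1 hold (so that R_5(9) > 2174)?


E[X] = C(2174, 9) · 5^{1 − 36} = 2940165687188920530702934 · 5^{−35} = 2940165687188920530702934/2910383045673370361328125.
As a reduced fraction: E[X] = 2940165687188920530702934/2910383045673370361328125 ≈ 1.010.
Is E[X] < 1? NO.
Since E[X] ≥ 1, the first-moment bound is inconclusive at n = 2174; it does NOT by itself certify R_5(9) > 2174.

E[X] = 2940165687188920530702934/2910383045673370361328125 ≈ 1.010; E[X] ≥ 1; first-moment method inconclusive here.


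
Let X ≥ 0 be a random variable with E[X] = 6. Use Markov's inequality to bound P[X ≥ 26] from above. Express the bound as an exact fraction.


μ = E[X] = 6, a = 26.
Markov: P[X ≥ 26] ≤ μ/a = (6)/26 = 3/13.
Numerically: ≈ 0.2308.
(Since a = 26 > μ = 6.0000, the bound 3/13 is < 1 and informative.)

P[X ≥ 26] ≤ 3/13 ≈ 0.2308.


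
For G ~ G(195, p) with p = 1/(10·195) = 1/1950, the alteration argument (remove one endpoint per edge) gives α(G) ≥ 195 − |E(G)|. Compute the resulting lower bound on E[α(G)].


E[|E(G)|] = C(195, 2)·p = 18915 · (1/1950) = 97/10.
E[α(G)] ≥ n − E[|E(G)|] = 195 − 97/10 = 1853/10.
Numerically: ≈ 185.30000.
(This is only a lower bound; the true E[α(G)] may be larger.)

E[α(G)] ≥ 1853/10 ≈ 185.30000.


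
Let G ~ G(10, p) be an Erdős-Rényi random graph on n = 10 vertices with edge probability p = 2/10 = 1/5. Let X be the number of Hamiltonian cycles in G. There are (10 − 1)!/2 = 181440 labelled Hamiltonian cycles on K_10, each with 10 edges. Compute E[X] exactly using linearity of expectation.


K_10 has (10 − 1)!/2 = 181440 labelled Hamiltonian cycles.
For each such Hamiltonian cycle H, let X_H = 1 if all 10 edges of H are present in G. Then P[X_H = 1] = p^{10} = (1/5)^{10} = 1/9765625.
By linearity: E[X] = Σ_H E[X_H] = 181440 · p^{10} = 181440 · 1/9765625 = 36288/1953125.
Numerically: E[X] ≈ 0.01858.

E[X] = 181440 · (1/5)^{10} = 36288/1953125 ≈ 0.01858.


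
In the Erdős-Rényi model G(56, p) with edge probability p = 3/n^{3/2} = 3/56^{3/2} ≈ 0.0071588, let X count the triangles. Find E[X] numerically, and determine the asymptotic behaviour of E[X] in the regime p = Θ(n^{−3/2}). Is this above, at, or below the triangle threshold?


Number of potential triangles: C(56, 3) = 27720.
Each occurs with probability p³ ≈ (0.0071588)³ ≈ 3.6687460e-07.
By linearity: E[X] = C(56, 3)·p³ ≈ 27720 · 3.6687460e-07 ≈ 0.01017.
Since α = 3/2 > 1, p = c/n^{3/2} = o(1/n) is below the triangle threshold p ~ 1/n. Asymptotically E[X] ~ (c³/6)·n^{3(1−α)} = (3³/6)·n^{-1.5} → 0, so by Markov's inequality G has no triangles w.h.p.

E[X] ≈ 0.01017; in regime p = Θ(1/n^{3/2}) E[X] tends to 0 (below the triangle threshold p ~ 1/n).


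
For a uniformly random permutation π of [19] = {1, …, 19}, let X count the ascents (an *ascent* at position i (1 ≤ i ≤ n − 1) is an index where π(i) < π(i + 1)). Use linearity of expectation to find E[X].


Write X = Σ X_I over i = 1, …, 18, with X_I the indicator of one ascent.
There are 18 indicators.
For each fixed i, the pair (π(i), π(i+1)) is a uniformly random ordered pair of distinct values from {1, …, 19}; by symmetry P[π(i) < π(i+1)] = 1/2.
By linearity: E[X] = 18 · (1/2) = (19 − 1) · (1/2) = 9 ≈ 9.000000.

E[X] = 9 = 9.000000.


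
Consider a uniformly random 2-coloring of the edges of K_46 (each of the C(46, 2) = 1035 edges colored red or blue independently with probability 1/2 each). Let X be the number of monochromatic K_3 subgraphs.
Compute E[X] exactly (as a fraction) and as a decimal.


Let X = Σ_S X_S over the C(46, 3) = 15180 subsets S of size 3, where X_S = 1 if the K_3 on S is monochromatic.
For a fixed S, the K_3 on S has C(3, 2) = 3 edges. P[all 3 edges red] = (1/2)^3, and likewise for blue, so P[monochromatic] = 2·(1/2)^3 = 2^{1 − 3} = 1/4.
By linearity: E[X] = C(46, 3) · 2^{1 − 3} = 15180 · 1/4 = 3795.
Numerically: E[X] ≈ 3795.000.

E[X] = C(46,3)·2^(1−C(3,2)) = 3795 ≈ 3795.000.


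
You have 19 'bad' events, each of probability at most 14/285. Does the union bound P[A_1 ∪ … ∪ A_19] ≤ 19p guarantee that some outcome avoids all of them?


Union bound: P[∪_{i=1}^{19} A_i] ≤ Σ_i P[A_i] ≤ 19·p = 19·(14/285) = 14/15.
Numerically: 14/15 ≈ 0.9333333.
Is 14/15 < 1? YES.
Since P[∪ A_i] ≤ 14/15 < 1, the complement has P[∩ A_i^c] ≥ 1 − 14/15 = 1/15 > 0, so some outcome avoids every A_i.

19·p = 14/15 ≈ 0.9333333; existence CERTIFIED by the union bound.


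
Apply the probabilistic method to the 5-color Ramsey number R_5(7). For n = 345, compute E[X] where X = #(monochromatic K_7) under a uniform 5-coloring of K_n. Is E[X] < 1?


E[X] = C(345, 7) · 5^{1 − 21} = 108567596033820 · 5^{−20} = 108567596033820/95367431640625.
As a reduced fraction: E[X] = 21713519206764/19073486328125 ≈ 1.138.
Is E[X] < 1? NO.
Since E[X] ≥ 1, the first-moment bound is inconclusive at n = 345; it does NOT by itself certify R_5(7) > 345.

E[X] = 21713519206764/19073486328125 ≈ 1.138; E[X] ≥ 1; first-moment method inconclusive here.


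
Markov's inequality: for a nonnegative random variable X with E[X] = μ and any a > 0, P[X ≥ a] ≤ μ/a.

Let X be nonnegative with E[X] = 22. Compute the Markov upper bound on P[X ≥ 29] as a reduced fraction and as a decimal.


μ = E[X] = 22, a = 29.
Markov: P[X ≥ 29] ≤ μ/a = (22)/29 = 22/29.
Numerically: ≈ 0.7586.
(Since a = 29 > μ = 22.0000, the bound 22/29 is < 1 and informative.)

P[X ≥ 29] ≤ 22/29 ≈ 0.7586.


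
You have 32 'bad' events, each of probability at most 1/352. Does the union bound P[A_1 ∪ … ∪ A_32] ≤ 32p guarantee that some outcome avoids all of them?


Union bound: P[∪_{i=1}^{32} A_i] ≤ Σ_i P[A_i] ≤ 32·p = 32·(1/352) = 1/11.
Numerically: 1/11 ≈ 0.0909091.
Is 1/11 < 1? YES.
Since P[∪ A_i] ≤ 1/11 < 1, the complement has P[∩ A_i^c] ≥ 1 − 1/11 = 10/11 > 0, so some outcome avoids every A_i.

32·p = 1/11 ≈ 0.0909091; existence CERTIFIED by the union bound.


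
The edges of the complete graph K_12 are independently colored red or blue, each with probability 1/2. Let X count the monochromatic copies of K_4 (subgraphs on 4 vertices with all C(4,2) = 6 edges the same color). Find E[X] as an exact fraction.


Let X = Σ_S X_S over the C(12, 4) = 495 subsets S of size 4, where X_S = 1 if the K_4 on S is monochromatic.
For a fixed S, the K_4 on S has C(4, 2) = 6 edges. P[all 6 edges red] = (1/2)^6, and likewise for blue, so P[monochromatic] = 2·(1/2)^6 = 2^{1 − 6} = 1/32.
By linearity of expectation: E[X] = C(12, 4) · 2^{1 − 6} = 495 · 1/32 = 495/32.
Numerically: E[X] ≈ 15.468750.

E[X] = C(12,4)·2^(1−C(4,2)) = 495/32 ≈ 15.468750.


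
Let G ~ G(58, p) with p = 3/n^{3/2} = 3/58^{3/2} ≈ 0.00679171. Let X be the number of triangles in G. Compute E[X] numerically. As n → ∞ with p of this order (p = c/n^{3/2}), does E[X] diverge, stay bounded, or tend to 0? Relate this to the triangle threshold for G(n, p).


Number of potential triangles: C(58, 3) = 30856.
Each occurs with probability p³ ≈ (0.00679171)³ ≈ 3.13283696e-07.
By linearity: E[X] = C(58, 3)·p³ ≈ 30856 · 3.13283696e-07 ≈ 0.009667.
Since α = 3/2 > 1, p = c/n^{3/2} = o(1/n) is below the triangle threshold p ~ 1/n. Asymptotically E[X] ~ (c³/6)·n^{3(1−α)} = (3³/6)·n^{-1.5} → 0, so by Markov's inequality G has no triangles w.h.p.

E[X] ≈ 0.009667; in regime p = Θ(1/n^{3/2}) E[X] tends to 0 (below the triangle threshold p ~ 1/n).


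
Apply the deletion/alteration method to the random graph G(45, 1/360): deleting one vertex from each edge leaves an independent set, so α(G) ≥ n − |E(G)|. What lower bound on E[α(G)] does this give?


E[|E(G)|] = C(45, 2)·p = 990 · (1/360) = 11/4.
E[α(G)] ≥ n − E[|E(G)|] = 45 − 11/4 = 169/4.
Numerically: ≈ 42.250000.
(This is only a lower bound; the true E[α(G)] may be larger.)

E[α(G)] ≥ 169/4 ≈ 42.250000.


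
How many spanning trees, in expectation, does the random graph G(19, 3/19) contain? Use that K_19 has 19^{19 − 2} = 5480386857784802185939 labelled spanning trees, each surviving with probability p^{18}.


K_19 has 19^{19 − 2} = 5480386857784802185939 labelled spanning trees.
For each such spanning tree H, let X_H = 1 if all 18 edges of H are present in G. Then P[X_H = 1] = p^{18} = (3/19)^{18} = 387420489/104127350297911241532841.
By linearity of expectation: E[X] = Σ_H E[X_H] = 5480386857784802185939 · p^{18} = 5480386857784802185939 · 387420489/104127350297911241532841 = 387420489/19.
Numerically: E[X] ≈ 2.039e+07.

E[X] = 5480386857784802185939 · (3/19)^{18} = 387420489/19 ≈ 2.039e+07.


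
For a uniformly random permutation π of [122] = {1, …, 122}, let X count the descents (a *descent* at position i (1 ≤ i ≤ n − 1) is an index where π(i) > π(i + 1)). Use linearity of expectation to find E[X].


Write X = Σ X_I over i = 1, …, 121, with X_I the indicator of one descent.
There are 121 indicators.
For each fixed i, the pair (π(i), π(i+1)) is a uniformly random ordered pair of distinct values from {1, …, 122}; by symmetry P[π(i) > π(i+1)] = 1/2.
By linearity: E[X] = 121 · (1/2) = (122 − 1) · (1/2) = 121/2 ≈ 60.500.

E[X] = 121/2 = 60.500.


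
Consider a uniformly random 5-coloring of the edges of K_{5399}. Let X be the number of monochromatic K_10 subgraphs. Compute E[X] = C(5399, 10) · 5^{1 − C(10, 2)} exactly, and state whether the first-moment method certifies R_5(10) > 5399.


E[X] = C(5399, 10) · 5^{1 − 45} = 5751065658334180080797359164706 · 5^{−44} = 5751065658334180080797359164706/5684341886080801486968994140625.
As a reduced fraction: E[X] = 5751065658334180080797359164706/5684341886080801486968994140625 ≈ 1.011738.
Is E[X] < 1? NO.
Since E[X] ≥ 1, the first-moment bound is inconclusive at n = 5399; it does NOT by itself certify R_5(10) > 5399.

E[X] = 5751065658334180080797359164706/5684341886080801486968994140625 ≈ 1.011738; E[X] ≥ 1; first-moment method inconclusive here.


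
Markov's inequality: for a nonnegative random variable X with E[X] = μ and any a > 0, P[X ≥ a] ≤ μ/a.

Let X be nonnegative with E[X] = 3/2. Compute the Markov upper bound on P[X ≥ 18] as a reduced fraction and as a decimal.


μ = E[X] = 3/2, a = 18.
Markov: P[X ≥ 18] ≤ μ/a = (3/2)/18 = 1/12.
Numerically: ≈ 0.083.
(Since a = 18 > μ = 1.500, the bound 1/12 is < 1 and informative.)

P[X ≥ 18] ≤ 1/12 ≈ 0.083.


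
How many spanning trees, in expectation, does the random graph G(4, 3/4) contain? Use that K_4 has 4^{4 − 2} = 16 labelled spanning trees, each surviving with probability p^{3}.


K_4 has 4^{4 − 2} = 16 labelled spanning trees.
For each such spanning tree H, let X_H = 1 if all 3 edges of H are present in G. Then P[X_H = 1] = p^{3} = (3/4)^{3} = 27/64.
Summing the indicators: E[X] = Σ_H E[X_H] = 16 · p^{3} = 16 · 27/64 = 27/4.
Numerically: E[X] ≈ 6.75.

E[X] = 16 · (3/4)^{3} = 27/4 ≈ 6.75.


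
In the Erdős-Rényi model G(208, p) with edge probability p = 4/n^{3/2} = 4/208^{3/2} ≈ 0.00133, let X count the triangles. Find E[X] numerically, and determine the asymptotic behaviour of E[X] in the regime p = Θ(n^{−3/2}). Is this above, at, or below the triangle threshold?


Number of potential triangles: C(208, 3) = 1478256.
Each occurs with probability p³ ≈ (0.00133)³ ≈ 2.37080e-09.
By linearity: E[X] = C(208, 3)·p³ ≈ 1478256 · 2.37080e-09 ≈ 0.004.
Since α = 3/2 > 1, p = c/n^{3/2} = o(1/n) is below the triangle threshold p ~ 1/n. Asymptotically E[X] ~ (c³/6)·n^{3(1−α)} = (4³/6)·n^{-1.5} → 0, so by Markov's inequality G has no triangles w.h.p.

E[X] ≈ 0.004; in regime p = Θ(1/n^{3/2}) E[X] tends to 0 (below the triangle threshold p ~ 1/n).


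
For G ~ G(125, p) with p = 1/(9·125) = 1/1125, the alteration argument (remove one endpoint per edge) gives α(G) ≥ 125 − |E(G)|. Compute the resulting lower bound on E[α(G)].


E[|E(G)|] = C(125, 2)·p = 7750 · (1/1125) = 62/9.
E[α(G)] ≥ n − E[|E(G)|] = 125 − 62/9 = 1063/9.
Numerically: ≈ 118.111.
(This is only a lower bound; the true E[α(G)] may be larger.)

E[α(G)] ≥ 1063/9 ≈ 118.111.


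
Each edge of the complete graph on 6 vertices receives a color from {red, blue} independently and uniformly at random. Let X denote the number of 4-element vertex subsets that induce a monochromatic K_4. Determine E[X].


Let X = Σ_S X_S over the C(6, 4) = 15 subsets S of size 4, where X_S = 1 if the K_4 on S is monochromatic.
For a fixed S, the K_4 on S has C(4, 2) = 6 edges. P[all 6 edges red] = (1/2)^6, and likewise for blue, so P[monochromatic] = 2·(1/2)^6 = 2^{1 − 6} = 1/32.
Summing: E[X] = C(6, 4) · 2^{1 − 6} = 15 · 1/32 = 15/32.
Numerically: E[X] ≈ 0.4688.

E[X] = C(6,4)·2^(1−C(4,2)) = 15/32 ≈ 0.4688.


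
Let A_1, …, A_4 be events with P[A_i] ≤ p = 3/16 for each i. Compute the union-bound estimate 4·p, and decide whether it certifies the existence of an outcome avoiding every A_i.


Union bound: P[∪_{i=1}^{4} A_i] ≤ Σ_i P[A_i] ≤ 4·p = 4·(3/16) = 3/4.
Numerically: 3/4 ≈ 0.7500000.
Is 3/4 < 1? YES.
Since P[∪ A_i] ≤ 3/4 < 1, the complement has P[∩ A_i^c] ≥ 1 − 3/4 = 1/4 > 0, so some outcome avoids every A_i.

4·p = 3/4 ≈ 0.7500000; existence CERTIFIED by the union bound.


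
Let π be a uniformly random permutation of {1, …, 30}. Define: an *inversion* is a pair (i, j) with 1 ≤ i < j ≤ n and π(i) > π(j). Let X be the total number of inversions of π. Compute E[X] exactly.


Write X = Σ X_I over the C(30, 2) = 435 pairs i < j, with X_I the indicator of one inversion.
There are 435 indicators.
For each fixed pair i < j, the values π(i) and π(j) are two distinct elements of {1, …, 30} in uniformly random order; by symmetry P[π(i) > π(j)] = 1/2.
By linearity: E[X] = 435 · (1/2) = C(30, 2) · (1/2) = 435/2 = 435/2 ≈ 217.500000.

E[X] = 435/2 = 217.500000.


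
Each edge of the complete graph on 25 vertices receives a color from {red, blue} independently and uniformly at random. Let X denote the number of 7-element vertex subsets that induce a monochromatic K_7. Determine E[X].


Let X = Σ_S X_S over the C(25, 7) = 480700 subsets S of size 7, where X_S = 1 if the K_7 on S is monochromatic.
For a fixed S, the K_7 on S has C(7, 2) = 21 edges. P[all 21 edges red] = (1/2)^21, and likewise for blue, so P[monochromatic] = 2·(1/2)^21 = 2^{1 − 21} = 1/1048576.
By linearity: E[X] = C(25, 7) · 2^{1 − 21} = 480700 · 1/1048576 = 120175/262144.
Numerically: E[X] ≈ 0.458.

E[X] = C(25,7)·2^(1−C(7,2)) = 120175/262144 ≈ 0.458.


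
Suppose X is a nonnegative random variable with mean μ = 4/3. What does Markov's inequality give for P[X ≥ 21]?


μ = E[X] = 4/3, a = 21.
Markov: P[X ≥ 21] ≤ μ/a = (4/3)/21 = 4/63.
Numerically: ≈ 0.06349.
(Since a = 21 > μ = 1.33333, the bound 4/63 is < 1 and informative.)

P[X ≥ 21] ≤ 4/63 ≈ 0.06349.


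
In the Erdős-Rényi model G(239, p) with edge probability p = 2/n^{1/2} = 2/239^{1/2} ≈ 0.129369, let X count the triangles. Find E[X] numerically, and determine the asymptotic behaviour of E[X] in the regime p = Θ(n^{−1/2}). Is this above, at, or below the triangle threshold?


Number of potential triangles: C(239, 3) = 2246839.
Each occurs with probability p³ ≈ (0.129369)³ ≈ 2.16517566e-03.
By linearity: E[X] = C(239, 3)·p³ ≈ 2246839 · 2.16517566e-03 ≈ 4864.801107.
Since α = 1/2 < 1, p = c/n^{1/2} ≫ 1/n is above the triangle threshold p ~ 1/n. Asymptotically E[X] ~ (c³/6)·n^{3(1−α)} = (2³/6)·n^{1.5} → ∞; triangles are abundant w.h.p.

E[X] ≈ 4864.801107; in regime p = Θ(1/n^{1/2}) E[X] diverges (above the triangle threshold p ~ 1/n).


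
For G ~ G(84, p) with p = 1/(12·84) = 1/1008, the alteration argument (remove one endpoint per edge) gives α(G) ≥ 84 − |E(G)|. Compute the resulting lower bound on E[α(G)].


E[|E(G)|] = C(84, 2)·p = 3486 · (1/1008) = 83/24.
E[α(G)] ≥ n − E[|E(G)|] = 84 − 83/24 = 1933/24.
Numerically: ≈ 80.5417.
(This is only a lower bound; the true E[α(G)] may be larger.)

E[α(G)] ≥ 1933/24 ≈ 80.5417.


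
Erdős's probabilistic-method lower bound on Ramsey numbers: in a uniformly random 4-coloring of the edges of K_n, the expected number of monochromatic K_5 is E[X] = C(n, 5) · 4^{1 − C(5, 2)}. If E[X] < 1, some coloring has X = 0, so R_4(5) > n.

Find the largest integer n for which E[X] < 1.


We need C(n, 5) · 4^{1 − 10} < 1, i.e. C(n, 5) < 4^{10 − 1} = 262144.
Check values of n near the boundary:
  n = 31: C(31, 5) = 169911; 169911 < 262144? YES
  n = 32: C(32, 5) = 201376; 201376 < 262144? YES
  n = 33: C(33, 5) = 237336; 237336 < 262144? YES
  n = 34: C(34, 5) = 278256; 278256 < 262144? NO
  n = 35: C(35, 5) = 324632; 324632 < 262144? NO
The largest n with C(n, 5) < 262144 is n = 33 (where E[X] = 29667/32768 ≈ 0.905365). Hence R_4(5) > 33, i.e. R_4(5) ≥ 34.

Largest n = 33; hence R_4(5) > 33.


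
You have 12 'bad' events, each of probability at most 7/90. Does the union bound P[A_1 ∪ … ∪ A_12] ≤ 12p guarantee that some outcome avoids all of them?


Union bound: P[∪_{i=1}^{12} A_i] ≤ Σ_i P[A_i] ≤ 12·p = 12·(7/90) = 14/15.
Numerically: 14/15 ≈ 0.9333.
Is 14/15 < 1? YES.
Since P[∪ A_i] ≤ 14/15 < 1, the complement has P[∩ A_i^c] ≥ 1 − 14/15 = 1/15 > 0, so some outcome avoids every A_i.

12·p = 14/15 ≈ 0.9333; existence CERTIFIED by the union bound.


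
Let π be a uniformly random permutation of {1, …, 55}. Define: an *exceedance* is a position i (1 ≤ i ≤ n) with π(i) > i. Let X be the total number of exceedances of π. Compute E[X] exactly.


Write X = Σ_{i=1}^{55} X_i, where X_i = 1_{π(i) > i}.
For each fixed i, π(i) is uniform over {1, …, 55} (marginal of a uniform permutation), so P[π(i) > i] = (n − i)/n. Summing: Σ_{i=1}^{55} (n − i)/n = (0 + 1 + … + 54)/55 = 55(55 − 1)/(2·55) = (55 − 1)/2.
Hence E[X] = Σ_{i=1}^{55} (55 − i)/55 = 27 ≈ 27.000000.

E[X] = 27 = 27.000000.


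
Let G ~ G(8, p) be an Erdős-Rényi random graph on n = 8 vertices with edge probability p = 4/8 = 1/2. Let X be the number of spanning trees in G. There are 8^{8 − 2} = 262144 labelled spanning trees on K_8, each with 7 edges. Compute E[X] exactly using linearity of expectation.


K_8 has 8^{8 − 2} = 262144 labelled spanning trees.
For each such spanning tree H, let X_H = 1 if all 7 edges of H are present in G. Then P[X_H = 1] = p^{7} = (1/2)^{7} = 1/128.
Summing the indicators: E[X] = Σ_H E[X_H] = 262144 · p^{7} = 262144 · 1/128 = 2048.
Numerically: E[X] ≈ 2.05e+03.

E[X] = 262144 · (1/2)^{7} = 2048 ≈ 2.05e+03.


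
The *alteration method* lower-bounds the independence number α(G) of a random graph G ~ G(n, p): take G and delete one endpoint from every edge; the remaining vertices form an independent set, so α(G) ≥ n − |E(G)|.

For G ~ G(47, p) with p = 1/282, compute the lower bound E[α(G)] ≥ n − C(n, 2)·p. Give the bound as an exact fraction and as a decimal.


E[|E(G)|] = C(47, 2)·p = 1081 · (1/282) = 23/6.
E[α(G)] ≥ n − E[|E(G)|] = 47 − 23/6 = 259/6.
Numerically: ≈ 43.1667.
(This is only a lower bound; the true E[α(G)] may be larger.)

E[α(G)] ≥ 259/6 ≈ 43.1667.


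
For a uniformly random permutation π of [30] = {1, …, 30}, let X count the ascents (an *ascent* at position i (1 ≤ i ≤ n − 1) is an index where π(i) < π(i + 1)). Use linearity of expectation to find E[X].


Write X = Σ X_I over i = 1, …, 29, with X_I the indicator of one ascent.
There are 29 indicators.
For each fixed i, the pair (π(i), π(i+1)) is a uniformly random ordered pair of distinct values from {1, …, 30}; by symmetry P[π(i) < π(i+1)] = 1/2.
By linearity: E[X] = 29 · (1/2) = (30 − 1) · (1/2) = 29/2 ≈ 14.500.

E[X] = 29/2 = 14.500.


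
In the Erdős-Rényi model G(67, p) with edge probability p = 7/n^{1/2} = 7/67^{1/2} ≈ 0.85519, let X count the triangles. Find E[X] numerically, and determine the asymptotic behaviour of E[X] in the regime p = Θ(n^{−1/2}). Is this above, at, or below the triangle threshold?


Number of potential triangles: C(67, 3) = 47905.
Each occurs with probability p³ ≈ (0.85519)³ ≈ 6.2543462e-01.
By linearity: E[X] = C(67, 3)·p³ ≈ 47905 · 6.2543462e-01 ≈ 29961.44538.
Since α = 1/2 < 1, p = c/n^{1/2} ≫ 1/n is above the triangle threshold p ~ 1/n. Asymptotically E[X] ~ (c³/6)·n^{3(1−α)} = (7³/6)·n^{1.5} → ∞; triangles are abundant w.h.p.

E[X] ≈ 29961.44538; in regime p = Θ(1/n^{1/2}) E[X] diverges (above the triangle threshold p ~ 1/n).


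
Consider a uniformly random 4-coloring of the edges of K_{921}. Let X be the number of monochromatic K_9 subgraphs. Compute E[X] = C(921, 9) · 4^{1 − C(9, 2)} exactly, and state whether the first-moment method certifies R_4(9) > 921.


E[X] = C(921, 9) · 4^{1 − 36} = 1263413444025789313455 · 4^{−35} = 1263413444025789313455/1180591620717411303424.
As a reduced fraction: E[X] = 1263413444025789313455/1180591620717411303424 ≈ 1.070.
Is E[X] < 1? NO.
Since E[X] ≥ 1, the first-moment bound is inconclusive at n = 921; it does NOT by itself certify R_4(9) > 921.

E[X] = 1263413444025789313455/1180591620717411303424 ≈ 1.070; E[X] ≥ 1; first-moment method inconclusive here.


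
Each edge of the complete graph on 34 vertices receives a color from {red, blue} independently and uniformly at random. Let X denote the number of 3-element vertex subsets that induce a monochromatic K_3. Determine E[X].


Let X = Σ_S X_S over the C(34, 3) = 5984 subsets S of size 3, where X_S = 1 if the K_3 on S is monochromatic.
For a fixed S, the K_3 on S has C(3, 2) = 3 edges. P[all 3 edges red] = (1/2)^3, and likewise for blue, so P[monochromatic] = 2·(1/2)^3 = 2^{1 − 3} = 1/4.
Summing: E[X] = C(34, 3) · 2^{1 − 3} = 5984 · 1/4 = 1496.
Numerically: E[X] ≈ 1496.000.

E[X] = C(34,3)·2^(1−C(3,2)) = 1496 ≈ 1496.000.


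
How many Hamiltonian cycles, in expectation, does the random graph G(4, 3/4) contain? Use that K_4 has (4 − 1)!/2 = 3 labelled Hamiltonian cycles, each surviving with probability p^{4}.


K_4 has (4 − 1)!/2 = 3 labelled Hamiltonian cycles.
For each such Hamiltonian cycle H, let X_H = 1 if all 4 edges of H are present in G. Then P[X_H = 1] = p^{4} = (3/4)^{4} = 81/256.
By linearity: E[X] = Σ_H E[X_H] = 3 · p^{4} = 3 · 81/256 = 243/256.
Numerically: E[X] ≈ 0.949219.

E[X] = 3 · (3/4)^{4} = 243/256 ≈ 0.949219.


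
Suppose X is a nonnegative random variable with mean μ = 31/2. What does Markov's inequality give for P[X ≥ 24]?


μ = E[X] = 31/2, a = 24.
Markov: P[X ≥ 24] ≤ μ/a = (31/2)/24 = 31/48.
Numerically: ≈ 0.646.
(Since a = 24 > μ = 15.500, the bound 31/48 is < 1 and informative.)

P[X ≥ 24] ≤ 31/48 ≈ 0.646.


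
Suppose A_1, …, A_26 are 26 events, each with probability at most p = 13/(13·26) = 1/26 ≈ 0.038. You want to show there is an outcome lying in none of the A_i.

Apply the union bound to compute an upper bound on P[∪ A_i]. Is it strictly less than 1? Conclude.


Union bound: P[∪_{i=1}^{26} A_i] ≤ Σ_i P[A_i] ≤ 26·p = 26·(1/26) = 1.
Numerically: 1 ≈ 1.000.
Is 1 < 1? NO.
Since the bound 1 is ≥ 1, the union bound is uninformative here; it does NOT by itself certify existence.

26·p = 1 ≈ 1.000; existence NOT certified by the union bound.


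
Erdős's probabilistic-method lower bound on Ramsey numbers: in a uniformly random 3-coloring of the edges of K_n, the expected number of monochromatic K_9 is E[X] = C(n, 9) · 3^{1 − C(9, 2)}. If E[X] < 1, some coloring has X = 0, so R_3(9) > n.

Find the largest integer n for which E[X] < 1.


We need C(n, 9) · 3^{1 − 36} < 1, i.e. C(n, 9) < 3^{36 − 1} = 50031545098999707.
Check values of n near the boundary:
  n = 298: C(298, 9) = 45207677551849890; 45207677551849890 < 50031545098999707? YES
  n = 299: C(299, 9) = 46610674441390059; 46610674441390059 < 50031545098999707? YES
  n = 300: C(300, 9) = 48052241692154700; 48052241692154700 < 50031545098999707? YES
  n = 301: C(301, 9) = 49533303936090975; 49533303936090975 < 50031545098999707? YES
  n = 302: C(302, 9) = 51054804739588650; 51054804739588650 < 50031545098999707? NO
The largest n with C(n, 9) < 50031545098999707 is n = 301 (where E[X] = 16511101312030325/16677181699666569 ≈ 0.99004). Hence R_3(9) > 301, i.e. R_3(9) ≥ 302.

Largest n = 301; hence R_3(9) > 301.


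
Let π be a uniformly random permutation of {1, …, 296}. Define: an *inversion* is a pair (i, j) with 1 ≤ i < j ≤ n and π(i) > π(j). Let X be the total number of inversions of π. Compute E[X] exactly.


Write X = Σ X_I over the C(296, 2) = 43660 pairs i < j, with X_I the indicator of one inversion.
There are 43660 indicators.
For each fixed pair i < j, the values π(i) and π(j) are two distinct elements of {1, …, 296} in uniformly random order; by symmetry P[π(i) > π(j)] = 1/2.
By linearity: E[X] = 43660 · (1/2) = C(296, 2) · (1/2) = 43660/2 = 21830 ≈ 21830.000000.

E[X] = 21830 = 21830.000000.


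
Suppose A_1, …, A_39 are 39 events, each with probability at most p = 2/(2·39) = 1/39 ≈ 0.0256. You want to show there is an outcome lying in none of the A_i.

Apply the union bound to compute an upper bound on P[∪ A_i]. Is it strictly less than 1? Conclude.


Union bound: P[∪_{i=1}^{39} A_i] ≤ Σ_i P[A_i] ≤ 39·p = 39·(1/39) = 1.
Numerically: 1 ≈ 1.0000.
Is 1 < 1? NO.
Since the bound 1 is ≥ 1, the union bound is uninformative here; it does NOT by itself certify existence.

39·p = 1 ≈ 1.0000; existence NOT certified by the union bound.


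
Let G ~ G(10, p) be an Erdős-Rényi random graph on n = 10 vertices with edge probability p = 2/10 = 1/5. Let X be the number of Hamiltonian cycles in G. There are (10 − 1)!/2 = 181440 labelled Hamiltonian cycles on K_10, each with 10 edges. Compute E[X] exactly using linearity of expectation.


K_10 has (10 − 1)!/2 = 181440 labelled Hamiltonian cycles.
For each such Hamiltonian cycle H, let X_H = 1 if all 10 edges of H are present in G. Then P[X_H = 1] = p^{10} = (1/5)^{10} = 1/9765625.
By linearity: E[X] = Σ_H E[X_H] = 181440 · p^{10} = 181440 · 1/9765625 = 36288/1953125.
Numerically: E[X] ≈ 0.0186.

E[X] = 181440 · (1/5)^{10} = 36288/1953125 ≈ 0.0186.


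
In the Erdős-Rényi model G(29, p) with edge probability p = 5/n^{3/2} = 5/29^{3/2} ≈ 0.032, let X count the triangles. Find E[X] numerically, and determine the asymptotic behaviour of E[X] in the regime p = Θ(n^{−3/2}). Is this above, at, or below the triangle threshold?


Number of potential triangles: C(29, 3) = 3654.
Each occurs with probability p³ ≈ (0.032)³ ≈ 3.28185e-05.
By linearity: E[X] = C(29, 3)·p³ ≈ 3654 · 3.28185e-05 ≈ 0.120.
Since α = 3/2 > 1, p = c/n^{3/2} = o(1/n) is below the triangle threshold p ~ 1/n. Asymptotically E[X] ~ (c³/6)·n^{3(1−α)} = (5³/6)·n^{-1.5} → 0, so by Markov's inequality G has no triangles w.h.p.

E[X] ≈ 0.120; in regime p = Θ(1/n^{3/2}) E[X] tends to 0 (below the triangle threshold p ~ 1/n).


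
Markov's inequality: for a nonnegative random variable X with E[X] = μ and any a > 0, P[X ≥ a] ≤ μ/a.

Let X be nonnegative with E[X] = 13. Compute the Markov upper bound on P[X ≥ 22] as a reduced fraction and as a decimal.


μ = E[X] = 13, a = 22.
Markov: P[X ≥ 22] ≤ μ/a = (13)/22 = 13/22.
Numerically: ≈ 0.59091.
(Since a = 22 > μ = 13.00000, the bound 13/22 is < 1 and informative.)

P[X ≥ 22] ≤ 13/22 ≈ 0.59091.


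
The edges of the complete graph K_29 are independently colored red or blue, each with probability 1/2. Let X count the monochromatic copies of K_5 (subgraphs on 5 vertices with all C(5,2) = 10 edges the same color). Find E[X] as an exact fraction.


Let X = Σ_S X_S over the C(29, 5) = 118755 subsets S of size 5, where X_S = 1 if the K_5 on S is monochromatic.
For a fixed S, the K_5 on S has C(5, 2) = 10 edges. P[all 10 edges red] = (1/2)^10, and likewise for blue, so P[monochromatic] = 2·(1/2)^10 = 2^{1 − 10} = 1/512.
Summing: E[X] = C(29, 5) · 2^{1 − 10} = 118755 · 1/512 = 118755/512.
Numerically: E[X] ≈ 231.9434.

E[X] = C(29,5)·2^(1−C(5,2)) = 118755/512 ≈ 231.9434.


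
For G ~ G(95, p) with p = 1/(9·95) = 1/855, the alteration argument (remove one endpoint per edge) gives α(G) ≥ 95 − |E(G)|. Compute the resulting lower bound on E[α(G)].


E[|E(G)|] = C(95, 2)·p = 4465 · (1/855) = 47/9.
E[α(G)] ≥ n − E[|E(G)|] = 95 − 47/9 = 808/9.
Numerically: ≈ 89.778.
(This is only a lower bound; the true E[α(G)] may be larger.)

E[α(G)] ≥ 808/9 ≈ 89.778.


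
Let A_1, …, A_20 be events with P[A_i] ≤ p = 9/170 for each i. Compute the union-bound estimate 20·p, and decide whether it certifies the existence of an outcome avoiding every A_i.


Union bound: P[∪_{i=1}^{20} A_i] ≤ Σ_i P[A_i] ≤ 20·p = 20·(9/170) = 18/17.
Numerically: 18/17 ≈ 1.058824.
Is 18/17 < 1? NO.
Since the bound 18/17 is ≥ 1, the union bound is uninformative here; it does NOT by itself certify existence.

20·p = 18/17 ≈ 1.058824; existence NOT certified by the union bound.


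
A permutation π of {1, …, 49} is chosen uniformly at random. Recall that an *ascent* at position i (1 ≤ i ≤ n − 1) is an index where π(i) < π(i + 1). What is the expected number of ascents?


Write X = Σ X_I over i = 1, …, 48, with X_I the indicator of one ascent.
There are 48 indicators.
For each fixed i, the pair (π(i), π(i+1)) is a uniformly random ordered pair of distinct values from {1, …, 49}; by symmetry P[π(i) < π(i+1)] = 1/2.
By linearity: E[X] = 48 · (1/2) = (49 − 1) · (1/2) = 24 ≈ 24.00000.

E[X] = 24 = 24.00000.


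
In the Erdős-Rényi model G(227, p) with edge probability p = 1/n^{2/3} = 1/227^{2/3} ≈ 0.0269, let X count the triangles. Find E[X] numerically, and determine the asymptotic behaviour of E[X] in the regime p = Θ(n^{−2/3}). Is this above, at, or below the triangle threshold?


Number of potential triangles: C(227, 3) = 1923825.
Each occurs with probability p³ ≈ (0.0269)³ ≈ 1.94065e-05.
By linearity: E[X] = C(227, 3)·p³ ≈ 1923825 · 1.94065e-05 ≈ 37.335.
Since α = 2/3 < 1, p = c/n^{2/3} ≫ 1/n is above the triangle threshold p ~ 1/n. Asymptotically E[X] ~ (c³/6)·n^{3(1−α)} = (1³/6)·n^{1} → ∞; triangles are abundant w.h.p.

E[X] ≈ 37.335; in regime p = Θ(1/n^{2/3}) E[X] diverges (above the triangle threshold p ~ 1/n).


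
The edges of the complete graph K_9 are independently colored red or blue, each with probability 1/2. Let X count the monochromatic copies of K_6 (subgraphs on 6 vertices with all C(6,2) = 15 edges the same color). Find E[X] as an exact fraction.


Let X = Σ_S X_S over the C(9, 6) = 84 subsets S of size 6, where X_S = 1 if the K_6 on S is monochromatic.
For a fixed S, the K_6 on S has C(6, 2) = 15 edges. P[all 15 edges red] = (1/2)^15, and likewise for blue, so P[monochromatic] = 2·(1/2)^15 = 2^{1 − 15} = 1/16384.
By linearity: E[X] = C(9, 6) · 2^{1 − 15} = 84 · 1/16384 = 21/4096.
Numerically: E[X] ≈ 0.005.

E[X] = C(9,6)·2^(1−C(6,2)) = 21/4096 ≈ 0.005.


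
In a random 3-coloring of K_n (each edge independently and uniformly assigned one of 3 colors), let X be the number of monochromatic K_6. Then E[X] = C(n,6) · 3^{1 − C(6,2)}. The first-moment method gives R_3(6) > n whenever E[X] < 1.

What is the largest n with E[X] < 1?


We need C(n, 6) · 3^{1 − 15} < 1, i.e. C(n, 6) < 3^{15 − 1} = 4782969.
Check values of n near the boundary:
  n = 40: C(40, 6) = 3838380; 3838380 < 4782969? YES
  n = 41: C(41, 6) = 4496388; 4496388 < 4782969? YES
  n = 42: C(42, 6) = 5245786; 5245786 < 4782969? NO
  n = 43: C(43, 6) = 6096454; 6096454 < 4782969? NO
  n = 44: C(44, 6) = 7059052; 7059052 < 4782969? NO
The largest n with C(n, 6) < 4782969 is n = 41 (where E[X] = 1498796/1594323 ≈ 0.94008). Hence R_3(6) > 41, i.e. R_3(6) ≥ 42.

Largest n = 41; hence R_3(6) > 41.


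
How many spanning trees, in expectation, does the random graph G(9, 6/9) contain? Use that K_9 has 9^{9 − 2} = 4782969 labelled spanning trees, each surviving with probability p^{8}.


K_9 has 9^{9 − 2} = 4782969 labelled spanning trees.
For each such spanning tree H, let X_H = 1 if all 8 edges of H are present in G. Then P[X_H = 1] = p^{8} = (2/3)^{8} = 256/6561.
Summing the indicators: E[X] = Σ_H E[X_H] = 4782969 · p^{8} = 4782969 · 256/6561 = 186624.
Numerically: E[X] ≈ 1.866e+05.

E[X] = 4782969 · (2/3)^{8} = 186624 ≈ 1.866e+05.


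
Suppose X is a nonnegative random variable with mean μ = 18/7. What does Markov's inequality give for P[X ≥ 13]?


μ = E[X] = 18/7, a = 13.
Markov: P[X ≥ 13] ≤ μ/a = (18/7)/13 = 18/91.
Numerically: ≈ 0.19780.
(Since a = 13 > μ = 2.57143, the bound 18/91 is < 1 and informative.)

P[X ≥ 13] ≤ 18/91 ≈ 0.19780.


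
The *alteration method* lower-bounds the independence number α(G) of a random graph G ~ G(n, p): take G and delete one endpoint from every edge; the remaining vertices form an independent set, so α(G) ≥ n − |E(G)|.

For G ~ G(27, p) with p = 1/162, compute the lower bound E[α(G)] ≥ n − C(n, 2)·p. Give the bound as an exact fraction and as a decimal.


E[|E(G)|] = C(27, 2)·p = 351 · (1/162) = 13/6.
E[α(G)] ≥ n − E[|E(G)|] = 27 − 13/6 = 149/6.
Numerically: ≈ 24.83333.
(This is only a lower bound; the true E[α(G)] may be larger.)

E[α(G)] ≥ 149/6 ≈ 24.83333.


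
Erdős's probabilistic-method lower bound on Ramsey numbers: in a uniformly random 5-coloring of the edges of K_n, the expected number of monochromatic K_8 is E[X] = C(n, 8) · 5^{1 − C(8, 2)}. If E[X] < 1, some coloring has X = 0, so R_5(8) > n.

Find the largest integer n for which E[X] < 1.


We need C(n, 8) · 5^{1 − 28} < 1, i.e. C(n, 8) < 5^{28 − 1} = 7450580596923828125.
Check values of n near the boundary:
  n = 861: C(861, 8) = 7250034996615275865; 7250034996615275865 < 7450580596923828125? YES
  n = 862: C(862, 8) = 7317951015318931845; 7317951015318931845 < 7450580596923828125? YES
  n = 863: C(863, 8) = 7386423071602617757; 7386423071602617757 < 7450580596923828125? YES
  n = 864: C(864, 8) = 7455455062926006708; 7455455062926006708 < 7450580596923828125? NO
The largest n with C(n, 8) < 7450580596923828125 is n = 863 (where E[X] = 7386423071602617757/7450580596923828125 ≈ 0.991). Hence R_5(8) > 863, i.e. R_5(8) ≥ 864.

Largest n = 863; hence R_5(8) > 863.


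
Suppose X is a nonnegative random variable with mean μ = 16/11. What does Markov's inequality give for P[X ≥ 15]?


μ = E[X] = 16/11, a = 15.
Markov: P[X ≥ 15] ≤ μ/a = (16/11)/15 = 16/165.
Numerically: ≈ 0.09697.
(Since a = 15 > μ = 1.45455, the bound 16/165 is < 1 and informative.)

P[X ≥ 15] ≤ 16/165 ≈ 0.09697.


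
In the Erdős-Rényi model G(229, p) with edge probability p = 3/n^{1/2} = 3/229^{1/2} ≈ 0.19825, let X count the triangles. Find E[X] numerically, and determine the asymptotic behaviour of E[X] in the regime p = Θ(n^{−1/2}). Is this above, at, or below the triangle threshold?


Number of potential triangles: C(229, 3) = 1975354.
Each occurs with probability p³ ≈ (0.19825)³ ≈ 7.7913110e-03.
By linearity: E[X] = C(229, 3)·p³ ≈ 1975354 · 7.7913110e-03 ≈ 15390.59737.
Since α = 1/2 < 1, p = c/n^{1/2} ≫ 1/n is above the triangle threshold p ~ 1/n. Asymptotically E[X] ~ (c³/6)·n^{3(1−α)} = (3³/6)·n^{1.5} → ∞; triangles are abundant w.h.p.

E[X] ≈ 15390.59737; in regime p = Θ(1/n^{1/2}) E[X] diverges (above the triangle threshold p ~ 1/n).
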